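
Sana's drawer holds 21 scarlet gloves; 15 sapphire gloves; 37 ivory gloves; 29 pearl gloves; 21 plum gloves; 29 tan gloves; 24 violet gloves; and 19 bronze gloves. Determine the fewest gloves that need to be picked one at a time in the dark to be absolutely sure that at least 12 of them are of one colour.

89

By the pigeonhole principle, the 8 colours are the holes; the gloves drawn are the pigeons.
To avoid 12 of any one colour, the worst case takes at most 11 of each colour.
That gives 11 + 11 + 11 + 11 + 11 + 11 + 11 + 11 = 88 gloves with no colour reaching 12.
The next glove forces some colour to 12, so 88 + 1 = 89.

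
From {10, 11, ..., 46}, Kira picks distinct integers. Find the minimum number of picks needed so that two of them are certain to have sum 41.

27

A set avoiding the sum 41 can contain at most one of each pair {x, 41−x}, plus the 15 elements whose complement lies outside the range.
The integers 21, …, 46 (26 of them) are such a set: any two sum to at least 21+22 = 43 > 41.
Any 27th integer completes one of the 11 pairs, so 27 choices force a sum of 41.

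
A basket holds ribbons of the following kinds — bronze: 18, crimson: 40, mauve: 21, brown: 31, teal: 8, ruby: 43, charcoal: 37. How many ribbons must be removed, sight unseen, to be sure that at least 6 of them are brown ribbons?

In the worst case for collecting brown ribbons, every non-brown ribbon comes out first.
There are 18 + 40 + 21 + 8 + 43 + 37 = 167 non-brown ribbons altogether.
After those, each further ribbon must be brown, so 167 + 6 = 173 draws guarantee 6 brown ribbons.

173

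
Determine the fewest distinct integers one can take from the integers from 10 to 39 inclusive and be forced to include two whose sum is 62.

23

A set avoiding the sum 62 can contain at most one of each pair {x, 62−x}, plus the 14 elements whose complement lies outside the range or equal to its own complement.
The integers 10, …, 31 (22 of them) are such a set: any two sum to at least 10+11 = 21 and at most 30+31 = 61 < 62.
By pigeonhole, any 23rd integer completes one of the 8 pairs, so 23 choices force a sum of 62.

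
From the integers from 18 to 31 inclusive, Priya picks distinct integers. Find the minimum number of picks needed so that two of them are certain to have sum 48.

Two chosen integers sum to 48 exactly when both halves of some pair {x, 48−x} with 18 ≤ x ≤ 48−x ≤ 30 are chosen — 6 such pairs.
The remaining 2 elements (those with no distinct partner in range) can never complete a 48-sum, so the worst case takes all of them and one from each pair: 2 + 6 = 8.
Pigeonhole: the 9th integer has to be the second member of some pair, so 8 + 1 = 9.

9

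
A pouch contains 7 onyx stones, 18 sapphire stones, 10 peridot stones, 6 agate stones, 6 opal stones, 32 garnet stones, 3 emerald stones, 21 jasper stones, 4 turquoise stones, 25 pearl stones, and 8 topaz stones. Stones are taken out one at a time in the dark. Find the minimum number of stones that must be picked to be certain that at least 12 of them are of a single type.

89

An adversary could hand out at most 11 stones per type (7 types run out sooner): 7 + 11 + 10 + 6 + 6 + 11 + 3 + 11 + 4 + 11 + 8 = 88 stones and still no type has 12.
By the pigeonhole principle, one more stone lands in a type already at 11, so 89 draws are enough and 88 are not.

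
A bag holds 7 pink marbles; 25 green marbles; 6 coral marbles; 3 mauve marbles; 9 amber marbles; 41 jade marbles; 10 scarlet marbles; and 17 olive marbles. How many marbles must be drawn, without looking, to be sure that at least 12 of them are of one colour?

69

An adversary could hand out at most 11 marbles per colour (5 colours run out sooner): 7 + 11 + 6 + 3 + 9 + 11 + 10 + 11 = 68 marbles and still no colour has 12.
By the pigeonhole principle, one more marble lands in a colour already at 11, so 69 draws are enough and 68 are not.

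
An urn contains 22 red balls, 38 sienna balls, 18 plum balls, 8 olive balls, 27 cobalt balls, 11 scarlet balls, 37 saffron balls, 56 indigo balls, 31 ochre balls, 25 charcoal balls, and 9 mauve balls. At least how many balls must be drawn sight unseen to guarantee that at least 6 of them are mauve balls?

279

In the worst case for collecting mauve balls, every non-mauve ball comes out first.
There are 22 + 38 + 18 + 8 + 27 + 11 + 37 + 56 + 31 + 25 = 273 non-mauve balls altogether.
After those, each further ball must be mauve, so 273 + 6 = 279 draws guarantee 6 mauve balls.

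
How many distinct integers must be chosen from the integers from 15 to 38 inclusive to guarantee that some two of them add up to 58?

16

Two chosen integers sum to 58 exactly when both halves of some pair {x, 58−x} with 20 ≤ x ≤ 58−x ≤ 38 are chosen — 9 such pairs.
The remaining 6 elements (those with no distinct partner in range) can never complete a 58-sum, so the worst case takes all of them and one from each pair: 6 + 9 = 15.
By the pigeonhole principle, the 16th integer has to be the second member of some pair, so 15 + 1 = 16.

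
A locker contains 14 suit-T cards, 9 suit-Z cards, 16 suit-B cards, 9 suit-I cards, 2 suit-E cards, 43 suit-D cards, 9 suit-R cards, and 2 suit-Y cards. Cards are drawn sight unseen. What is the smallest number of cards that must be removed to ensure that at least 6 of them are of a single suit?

An adversary could hand out at most 5 cards per suit (suit-E, suit-Y run out sooner): 5 + 5 + 5 + 5 + 2 + 5 + 5 + 2 = 34 cards and still no suit has 6.
By the pigeonhole principle, one more card lands in a suit already at 5, so 35 draws are enough and 34 are not.

35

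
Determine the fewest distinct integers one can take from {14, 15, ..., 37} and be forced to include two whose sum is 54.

Group the elements by complementary pair {x, 54−x}: {17,37}, {18,36}, {19,35}, …, giving 10 two-element pairs, the single value 27 (it cannot pair with itself since the integers are distinct), and 3 integers whose partner 54−x falls outside [14,37].
By the pigeonhole principle, treating each of those 14 groups as a pigeonhole, one can pick one integer per group — 14 integers — with no two summing to 54.
The 15th integer lands in an occupied pair, forcing a sum of 54.

15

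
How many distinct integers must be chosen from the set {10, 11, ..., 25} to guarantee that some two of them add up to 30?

12

Group the elements by complementary pair {x, 30−x}: {10,20}, {11,19}, {12,18}, …, giving 5 two-element pairs, the single value 15 (it cannot pair with itself since the integers are distinct), and 5 integers whose partner 30−x falls outside [10,25].
Treating each of those 11 groups as a pigeonhole, one can pick one integer per group — 11 integers — with no two summing to 30.
The 12th integer lands in an occupied pair, forcing a sum of 30.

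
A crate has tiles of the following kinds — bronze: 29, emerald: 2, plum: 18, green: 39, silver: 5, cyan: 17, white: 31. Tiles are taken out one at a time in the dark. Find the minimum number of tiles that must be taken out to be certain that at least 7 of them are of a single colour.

38

Pigeonhole: the 7 colours are the holes; the tiles drawn are the pigeons.
To avoid 7 of any one colour, the worst case takes at most 6 of each colour, or every tile of a colour that has fewer than 6.
That gives 6 + 2 + 6 + 6 + 5 + 6 + 6 = 37 tiles with no colour reaching 7.
The next tile forces some colour to 7, so 37 + 1 = 38.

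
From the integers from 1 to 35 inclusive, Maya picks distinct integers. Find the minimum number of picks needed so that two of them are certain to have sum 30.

Group the elements by complementary pair {x, 30−x}: {1,29}, {2,28}, {3,27}, …, giving 14 two-element pairs; the single value 15 (it cannot pair with itself since the integers are distinct); and 6 integers whose partner 30−x falls outside [1,35].
Treating each of those 21 groups as a pigeonhole, one can pick one integer per group — 21 integers — with no two summing to 30.
The 22nd integer lands in an occupied pair, forcing a sum of 30.

22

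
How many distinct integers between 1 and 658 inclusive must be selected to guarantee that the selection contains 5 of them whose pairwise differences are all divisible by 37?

Integers whose pairwise differences are multiples of 37 are exactly those sharing a remainder mod 37. Pigeonhole: the 37 residue classes mod 37 are the pigeonholes.
With 148 integers one could put 4 in each residue class and have no class reach 5.
The 149th integer pushes some class to 5, so 37·4 + 1 = 149.

149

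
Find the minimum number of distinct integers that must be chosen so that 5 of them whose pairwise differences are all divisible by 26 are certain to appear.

Integers whose pairwise differences are multiples of 26 are exactly those sharing a remainder mod 26. By pigeonhole, the 26 residue classes mod 26 are the pigeonholes.
With 104 integers one could put 4 in each residue class and have no class reach 5.
The 105th integer pushes some class to 5, so 26·4 + 1 = 105.

105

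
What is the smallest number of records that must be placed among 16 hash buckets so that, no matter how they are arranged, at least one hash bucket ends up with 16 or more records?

With 240 records one could put exactly 15 in each of the 16 hash buckets, and no hash bucket would reach 16.
By the pigeonhole principle, one more record must land in a hash bucket that already has 15, giving it 16.
So 16 × 15 + 1 = 241 records are required.

241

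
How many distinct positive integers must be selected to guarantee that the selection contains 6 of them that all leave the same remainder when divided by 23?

By the pigeonhole principle, the 23 residue classes mod 23 are the pigeonholes.
With 115 integers one could put 5 in each residue class and have no class reach 6.
The 116th integer pushes some class to 6, so 23·5 + 1 = 116.

116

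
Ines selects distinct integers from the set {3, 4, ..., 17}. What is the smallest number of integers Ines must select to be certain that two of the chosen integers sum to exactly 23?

A set avoiding the sum 23 can contain at most one of each pair {x, 23−x}, plus the 3 elements whose complement lies outside the range.
The integers 3, …, 11 (9 of them) are such a set: any two sum to at least 3+4 = 7 and at most 10+11 = 21 < 23.
By the pigeonhole principle, any 10th integer completes one of the 6 pairs, so 10 choices force a sum of 23.

10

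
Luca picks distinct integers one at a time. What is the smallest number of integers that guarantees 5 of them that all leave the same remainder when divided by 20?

81

By the pigeonhole principle, the 20 residue classes mod 20 are the pigeonholes.
With 80 integers one could put 4 in each residue class and have no class reach 5.
The 81st integer pushes some class to 5, so 20·4 + 1 = 81.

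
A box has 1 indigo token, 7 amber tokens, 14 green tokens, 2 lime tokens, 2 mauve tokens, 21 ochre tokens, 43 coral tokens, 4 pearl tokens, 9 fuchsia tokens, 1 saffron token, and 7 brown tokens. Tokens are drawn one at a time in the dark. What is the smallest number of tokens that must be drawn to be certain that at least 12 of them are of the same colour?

67

By the pigeonhole principle, the 11 colours are the holes; the tokens drawn are the pigeons.
To avoid 12 of any one colour, the worst case takes at most 11 of each colour, or every token of a colour that has fewer than 11.
That gives 1 + 7 + 11 + 2 + 2 + 11 + 11 + 4 + 9 + 1 + 7 = 66 tokens with no colour reaching 12.
The next token forces some colour to 12, so 66 + 1 = 67.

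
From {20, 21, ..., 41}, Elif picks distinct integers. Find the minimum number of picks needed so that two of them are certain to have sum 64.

A set avoiding the sum 64 can contain at most one of each pair {x, 64−x}, plus the 4 elements whose complement lies outside the range or equal to its own complement.
The integers 20, …, 32 (13 of them) are such a set: any two sum to at least 20+21 = 41 and at most 31+32 = 63 < 64.
By the pigeonhole principle, any 14th integer completes one of the 9 pairs, so 14 choices force a sum of 64.

14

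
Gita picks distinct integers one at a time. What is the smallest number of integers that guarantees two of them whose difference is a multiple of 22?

Integers whose pairwise differences are multiples of 22 are exactly those sharing a remainder mod 22. The 22 residue classes mod 22 are the pigeonholes.
With 22 integers one could put 1 in each residue class and have no class reach 2.
The 23rd integer pushes some class to 2, so 22·1 + 1 = 23.

23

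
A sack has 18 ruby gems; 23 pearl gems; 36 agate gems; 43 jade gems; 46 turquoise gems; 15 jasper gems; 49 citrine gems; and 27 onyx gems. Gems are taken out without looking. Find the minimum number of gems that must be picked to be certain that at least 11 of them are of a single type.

81

The 8 types are the holes; the gems drawn are the pigeons.
To avoid 11 of any one type, the worst case takes at most 10 of each type.
That gives 10 + 10 + 10 + 10 + 10 + 10 + 10 + 10 = 80 gems with no type reaching 11.
The next gem forces some type to 11, so 80 + 1 = 81.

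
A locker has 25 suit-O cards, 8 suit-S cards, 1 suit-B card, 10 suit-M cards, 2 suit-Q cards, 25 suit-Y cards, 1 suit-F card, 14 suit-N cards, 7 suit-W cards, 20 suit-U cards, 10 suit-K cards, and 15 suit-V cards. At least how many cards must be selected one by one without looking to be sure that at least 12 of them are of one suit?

Put each drawn card into a box by suit. The largest draw with every box below 12 takes min(count, 11) from each suit; suits with fewer than 11 contribute all they have.
Σ min(cᵢ, 11) = 11 + 8 + 1 + 10 + 2 + 11 + 1 + 11 + 7 + 11 + 10 + 11 = 94.
Draw number 94 + 1 = 95 must push one box to 12.

95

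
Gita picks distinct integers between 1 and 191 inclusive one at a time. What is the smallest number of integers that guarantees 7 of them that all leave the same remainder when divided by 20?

The 20 residue classes mod 20 are the pigeonholes.
With 120 integers one could put 6 in each residue class and have no class reach 7.
The 121st integer pushes some class to 7, so 20·6 + 1 = 121.

121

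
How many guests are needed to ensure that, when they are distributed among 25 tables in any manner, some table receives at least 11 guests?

With 250 guests one could put exactly 10 in each of the 25 tables, and no table would reach 11.
One more guest must land in a table that already has 10, giving it 11.
So 25 × 10 + 1 = 251 guests are required.

251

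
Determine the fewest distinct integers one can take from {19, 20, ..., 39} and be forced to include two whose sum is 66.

16

Two chosen integers sum to 66 exactly when both halves of some pair {x, 66−x} with 27 ≤ x ≤ 66−x ≤ 39 are chosen — 6 such pairs.
The remaining 9 elements (those with no distinct partner in range) can never complete a 66-sum, so the worst case takes all of them and one from each pair: 9 + 6 = 15.
By pigeonhole, the 16th integer has to be the second member of some pair, so 15 + 1 = 16.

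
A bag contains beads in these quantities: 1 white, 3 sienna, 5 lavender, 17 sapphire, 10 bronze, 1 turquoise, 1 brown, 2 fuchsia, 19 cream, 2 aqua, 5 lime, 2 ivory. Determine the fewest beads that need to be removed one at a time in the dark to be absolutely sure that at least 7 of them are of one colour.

An adversary could hand out at most 6 beads per colour (9 colours run out sooner): 1 + 3 + 5 + 6 + 6 + 1 + 1 + 2 + 6 + 2 + 5 + 2 = 40 beads and still no colour has 7.
By the pigeonhole principle, one more bead lands in a colour already at 6, so 41 draws are enough and 40 are not.

41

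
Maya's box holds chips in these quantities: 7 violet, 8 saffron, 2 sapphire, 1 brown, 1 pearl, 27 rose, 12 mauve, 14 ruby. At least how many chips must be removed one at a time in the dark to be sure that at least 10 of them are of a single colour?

By pigeonhole, the 8 colours are the holes; the chips drawn are the pigeons.
To avoid 10 of any one colour, the worst case takes at most 9 of each colour, or every chip of a colour that has fewer than 9.
That gives 7 + 8 + 2 + 1 + 1 + 9 + 9 + 9 = 46 chips with no colour reaching 10.
The next chip forces some colour to 10, so 46 + 1 = 47.

47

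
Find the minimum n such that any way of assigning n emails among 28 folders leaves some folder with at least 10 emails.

With 252 emails one could put exactly 9 in each of the 28 folders, and no folder would reach 10.
By the pigeonhole principle, one more email must land in a folder that already has 9, giving it 10.
So 28 × 9 + 1 = 253 emails are required.

253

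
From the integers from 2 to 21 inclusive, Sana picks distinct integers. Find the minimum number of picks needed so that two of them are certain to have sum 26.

Group the elements by complementary pair {x, 26−x}: {5,21}, {6,20}, {7,19}, …, giving 8 two-element pairs, the single value 13 (it cannot pair with itself since the integers are distinct), and 3 integers whose partner 26−x falls outside [2,21].
Treating each of those 12 groups as a pigeonhole, one can pick one integer per group — 12 integers — with no two summing to 26.
The 13th integer lands in an occupied pair, forcing a sum of 26.

13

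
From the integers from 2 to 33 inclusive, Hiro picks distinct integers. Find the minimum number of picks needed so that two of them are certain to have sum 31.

19

Group the elements by complementary pair {x, 31−x}: {2,29}, {3,28}, {4,27}, …, giving 14 two-element pairs and 4 integers whose partner 31−x falls outside [2,33].
Treating each of those 18 groups as a pigeonhole, one can pick one integer per group — 18 integers — with no two summing to 31.
The 19th integer lands in an occupied pair, forcing a sum of 31.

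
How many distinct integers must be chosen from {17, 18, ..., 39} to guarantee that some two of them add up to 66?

Group the elements by complementary pair {x, 66−x}: {27,39}, {28,38}, {29,37}, …, giving 6 two-element pairs, the single value 33 (it cannot pair with itself since the integers are distinct), and 10 integers whose partner 66−x falls outside [17,39].
By the pigeonhole principle, treating each of those 17 groups as a pigeonhole, one can pick one integer per group — 17 integers — with no two summing to 66.
The 18th integer lands in an occupied pair, forcing a sum of 66.

18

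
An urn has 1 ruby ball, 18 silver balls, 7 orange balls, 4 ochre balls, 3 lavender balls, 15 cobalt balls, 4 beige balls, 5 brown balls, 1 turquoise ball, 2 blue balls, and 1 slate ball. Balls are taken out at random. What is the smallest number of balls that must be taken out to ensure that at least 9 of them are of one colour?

Pigeonhole: put each drawn ball into a box by colour. The largest draw with every box below 9 takes min(count, 8) from each colour; colours with fewer than 8 contribute all they have.
Σ min(cᵢ, 8) = 1 + 8 + 7 + 4 + 3 + 8 + 4 + 5 + 1 + 2 + 1 = 44.
Draw number 44 + 1 = 45 must push one box to 9.

45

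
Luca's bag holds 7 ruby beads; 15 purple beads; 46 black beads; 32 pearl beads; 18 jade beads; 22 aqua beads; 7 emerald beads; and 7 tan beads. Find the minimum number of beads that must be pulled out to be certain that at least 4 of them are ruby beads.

151

In the worst case for collecting ruby beads, every non-ruby bead comes out first.
There are 15 + 46 + 32 + 18 + 22 + 7 + 7 = 147 non-ruby beads altogether.
After those, each further bead must be ruby, so 147 + 4 = 151 draws guarantee 4 ruby beads.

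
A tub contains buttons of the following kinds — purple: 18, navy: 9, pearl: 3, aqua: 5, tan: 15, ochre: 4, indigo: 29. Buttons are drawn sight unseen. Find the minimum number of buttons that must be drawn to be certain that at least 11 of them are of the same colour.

The 7 colours are the holes; the buttons drawn are the pigeons.
To avoid 11 of any one colour, the worst case takes at most 10 of each colour, or every button of a colour that has fewer than 10.
That gives 10 + 9 + 3 + 5 + 10 + 4 + 10 = 51 buttons with no colour reaching 11.
The next button forces some colour to 11, so 51 + 1 = 52.

52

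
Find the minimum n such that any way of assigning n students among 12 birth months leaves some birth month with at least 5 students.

49

With 48 students one could put exactly 4 in each of the 12 birth months, and no birth month would reach 5.
One more student must land in a birth month that already has 4, giving it 5.
So 12 × 4 + 1 = 49 students are required.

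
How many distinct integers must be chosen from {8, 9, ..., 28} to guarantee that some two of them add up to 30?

15

A set avoiding the sum 30 can contain at most one of each pair {x, 30−x}, plus the 7 elements whose complement lies outside the range or equal to its own complement.
The integers 15, …, 28 (14 of them) are such a set: any two sum to at least 15+16 = 31 > 30.
By the pigeonhole principle, any 15th integer completes one of the 7 pairs, so 15 choices force a sum of 30.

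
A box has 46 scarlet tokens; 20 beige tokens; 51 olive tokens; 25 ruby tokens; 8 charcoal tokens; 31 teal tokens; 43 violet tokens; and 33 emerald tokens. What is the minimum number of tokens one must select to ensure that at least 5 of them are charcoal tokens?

In the worst case for collecting charcoal tokens, every non-charcoal token comes out first.
There are 46 + 20 + 51 + 25 + 31 + 43 + 33 = 249 non-charcoal tokens altogether.
After those, each further token must be charcoal, so 249 + 5 = 254 draws guarantee 5 charcoal tokens.

254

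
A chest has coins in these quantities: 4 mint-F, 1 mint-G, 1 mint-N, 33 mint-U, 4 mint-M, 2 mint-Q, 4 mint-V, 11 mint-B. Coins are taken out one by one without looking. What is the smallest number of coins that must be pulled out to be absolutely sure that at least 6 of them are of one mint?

27

The 8 mints are the holes; the coins drawn are the pigeons.
To avoid 6 of any one mint, the worst case takes at most 5 of each mint, or every coin of a mint that has fewer than 5.
That gives 4 + 1 + 1 + 5 + 4 + 2 + 4 + 5 = 26 coins with no mint reaching 6.
The next coin forces some mint to 6, so 26 + 1 = 27.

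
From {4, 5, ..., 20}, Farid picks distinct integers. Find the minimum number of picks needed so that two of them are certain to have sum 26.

Group the elements by complementary pair {x, 26−x}: {6,20}, {7,19}, {8,18}, …, giving 7 two-element pairs, the single value 13 (it cannot pair with itself since the integers are distinct), and 2 integers whose partner 26−x falls outside [4,20].
Treating each of those 10 groups as a pigeonhole, one can pick one integer per group — 10 integers — with no two summing to 26.
The 11th integer lands in an occupied pair, forcing a sum of 26.

11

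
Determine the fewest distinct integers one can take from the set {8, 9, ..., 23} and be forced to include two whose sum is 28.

11

Two chosen integers sum to 28 exactly when both halves of some pair {x, 28−x} with 8 ≤ x ≤ 28−x ≤ 20 are chosen — 6 such pairs.
The remaining 4 elements (those with no distinct partner in range) can never complete a 28-sum, so the worst case takes all of them and one from each pair: 4 + 6 = 10.
By pigeonhole, the 11th integer has to be the second member of some pair, so 10 + 1 = 11.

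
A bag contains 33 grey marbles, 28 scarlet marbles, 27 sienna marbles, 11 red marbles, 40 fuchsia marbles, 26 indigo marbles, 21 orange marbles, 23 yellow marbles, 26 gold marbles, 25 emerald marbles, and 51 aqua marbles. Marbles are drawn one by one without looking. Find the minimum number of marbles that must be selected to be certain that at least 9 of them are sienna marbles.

In the worst case for collecting sienna marbles, every non-sienna marble comes out first.
There are 33 + 28 + 11 + 40 + 26 + 21 + 23 + 26 + 25 + 51 = 284 non-sienna marbles altogether.
After those, each further marble must be sienna, so 284 + 9 = 293 draws guarantee 9 sienna marbles.

293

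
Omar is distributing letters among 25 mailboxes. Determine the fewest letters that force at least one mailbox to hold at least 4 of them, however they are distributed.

76

With 75 letters one could put exactly 3 in each of the 25 mailboxes, and no mailbox would reach 4.
One more letter must land in a mailbox that already has 3, giving it 4.
So 25 × 3 + 1 = 76 letters are required.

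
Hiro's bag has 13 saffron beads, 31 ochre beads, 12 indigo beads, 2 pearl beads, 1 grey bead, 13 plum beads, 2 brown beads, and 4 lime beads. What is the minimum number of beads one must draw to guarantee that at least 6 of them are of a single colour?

An adversary could hand out at most 5 beads per colour (4 colours run out sooner): 5 + 5 + 5 + 2 + 1 + 5 + 2 + 4 = 29 beads and still no colour has 6.
By pigeonhole, one more bead lands in a colour already at 5, so 30 draws are enough and 29 are not.

30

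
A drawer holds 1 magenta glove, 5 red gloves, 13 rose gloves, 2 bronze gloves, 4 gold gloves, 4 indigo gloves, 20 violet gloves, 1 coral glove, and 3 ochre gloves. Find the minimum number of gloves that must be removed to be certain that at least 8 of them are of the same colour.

35

Pigeonhole: the 9 colours are the holes; the gloves drawn are the pigeons.
To avoid 8 of any one colour, the worst case takes at most 7 of each colour, or every glove of a colour that has fewer than 7.
That gives 1 + 5 + 7 + 2 + 4 + 4 + 7 + 1 + 3 = 34 gloves with no colour reaching 8.
The next glove forces some colour to 8, so 34 + 1 = 35.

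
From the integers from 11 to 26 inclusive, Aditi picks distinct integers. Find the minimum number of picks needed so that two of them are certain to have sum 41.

11

Two chosen integers sum to 41 exactly when both halves of some pair {x, 41−x} with 15 ≤ x ≤ 41−x ≤ 26 are chosen — 6 such pairs.
The remaining 4 elements (those with no distinct partner in range) can never complete a 41-sum, so the worst case takes all of them and one from each pair: 4 + 6 = 10.
The 11th integer has to be the second member of some pair, so 10 + 1 = 11.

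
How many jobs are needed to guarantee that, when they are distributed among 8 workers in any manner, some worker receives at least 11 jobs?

81

With 80 jobs one could put exactly 10 in each of the 8 workers, and no worker would reach 11.
By the pigeonhole principle, one more job must land in a worker that already has 10, giving it 11.
So 8 × 10 + 1 = 81 jobs are required.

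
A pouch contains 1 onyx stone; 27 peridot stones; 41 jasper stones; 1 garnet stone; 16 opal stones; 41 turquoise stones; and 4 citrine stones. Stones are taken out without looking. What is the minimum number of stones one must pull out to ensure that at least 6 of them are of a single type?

The 7 types are the holes; the stones drawn are the pigeons.
To avoid 6 of any one type, the worst case takes at most 5 of each type, or every stone of a type that has fewer than 5.
That gives 1 + 5 + 5 + 1 + 5 + 5 + 4 = 26 stones with no type reaching 6.
The next stone forces some type to 6, so 26 + 1 = 27.

27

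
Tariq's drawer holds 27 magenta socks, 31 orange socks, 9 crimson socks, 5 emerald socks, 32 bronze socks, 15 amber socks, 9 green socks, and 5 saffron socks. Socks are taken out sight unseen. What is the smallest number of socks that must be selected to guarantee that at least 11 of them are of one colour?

The 8 colours are the holes; the socks drawn are the pigeons.
To avoid 11 of any one colour, the worst case takes at most 10 of each colour, or every sock of a colour that has fewer than 10.
That gives 10 + 10 + 9 + 5 + 10 + 10 + 9 + 5 = 68 socks with no colour reaching 11.
The next sock forces some colour to 11, so 68 + 1 = 69.

69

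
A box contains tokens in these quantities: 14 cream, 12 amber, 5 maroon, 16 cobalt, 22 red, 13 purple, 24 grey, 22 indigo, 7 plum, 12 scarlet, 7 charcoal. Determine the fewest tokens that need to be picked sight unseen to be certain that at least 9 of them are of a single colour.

84

By pigeonhole, the 11 colours are the holes; the tokens drawn are the pigeons.
To avoid 9 of any one colour, the worst case takes at most 8 of each colour, or every token of a colour that has fewer than 8.
That gives 8 + 8 + 5 + 8 + 8 + 8 + 8 + 8 + 7 + 8 + 7 = 83 tokens with no colour reaching 9.
The next token forces some colour to 9, so 83 + 1 = 84.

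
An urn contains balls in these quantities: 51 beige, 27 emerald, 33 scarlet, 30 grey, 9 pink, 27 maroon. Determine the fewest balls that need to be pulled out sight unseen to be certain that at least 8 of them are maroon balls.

158

In the worst case for collecting maroon balls, every non-maroon ball comes out first.
There are 51 + 27 + 33 + 30 + 9 = 150 non-maroon balls altogether.
After those, each further ball must be maroon, so 150 + 8 = 158 draws guarantee 8 maroon balls.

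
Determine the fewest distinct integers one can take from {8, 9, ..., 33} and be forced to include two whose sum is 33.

Two chosen integers sum to 33 exactly when both halves of some pair {x, 33−x} with 8 ≤ x ≤ 33−x ≤ 25 are chosen — 9 such pairs.
The remaining 8 elements (those with no distinct partner in range) can never complete a 33-sum, so the worst case takes all of them and one from each pair: 8 + 9 = 17.
The 18th integer has to be the second member of some pair, so 17 + 1 = 18.

18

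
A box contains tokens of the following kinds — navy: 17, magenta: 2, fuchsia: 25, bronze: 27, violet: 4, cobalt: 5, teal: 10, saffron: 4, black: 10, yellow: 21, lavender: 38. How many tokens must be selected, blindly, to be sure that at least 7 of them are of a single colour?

58

An adversary could hand out at most 6 tokens per colour (4 colours run out sooner): 6 + 2 + 6 + 6 + 4 + 5 + 6 + 4 + 6 + 6 + 6 = 57 tokens and still no colour has 7.
By the pigeonhole principle, one more token lands in a colour already at 6, so 58 draws are enough and 57 are not.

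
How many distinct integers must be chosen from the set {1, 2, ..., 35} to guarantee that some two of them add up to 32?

A set avoiding the sum 32 can contain at most one of each pair {x, 32−x}, plus the 5 elements whose complement lies outside the range or equal to its own complement.
The integers 16, …, 35 (20 of them) are such a set: any two sum to at least 16+17 = 33 > 32.
By the pigeonhole principle, any 21st integer completes one of the 15 pairs, so 21 choices force a sum of 32.

21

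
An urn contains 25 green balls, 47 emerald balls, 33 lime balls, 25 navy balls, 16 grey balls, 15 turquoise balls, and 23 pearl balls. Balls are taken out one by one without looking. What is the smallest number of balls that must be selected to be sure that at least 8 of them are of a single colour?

50

The 7 colours are the holes; the balls drawn are the pigeons.
To avoid 8 of any one colour, the worst case takes at most 7 of each colour.
That gives 7 + 7 + 7 + 7 + 7 + 7 + 7 = 49 balls with no colour reaching 8.
The next ball forces some colour to 8, so 49 + 1 = 50.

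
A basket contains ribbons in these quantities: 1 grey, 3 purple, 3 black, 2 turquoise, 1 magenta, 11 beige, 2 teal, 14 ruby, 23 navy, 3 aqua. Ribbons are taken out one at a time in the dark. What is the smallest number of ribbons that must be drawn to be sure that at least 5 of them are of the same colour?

Pigeonhole: the 10 colours are the holes; the ribbons drawn are the pigeons.
To avoid 5 of any one colour, the worst case takes at most 4 of each colour, or every ribbon of a colour that has fewer than 4.
That gives 1 + 3 + 3 + 2 + 1 + 4 + 2 + 4 + 4 + 3 = 27 ribbons with no colour reaching 5.
The next ribbon forces some colour to 5, so 27 + 1 = 28.

28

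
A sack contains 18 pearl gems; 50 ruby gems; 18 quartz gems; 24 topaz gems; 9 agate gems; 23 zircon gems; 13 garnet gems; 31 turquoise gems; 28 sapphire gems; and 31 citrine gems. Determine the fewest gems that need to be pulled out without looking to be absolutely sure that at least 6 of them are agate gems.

242

In the worst case for collecting agate gems, every non-agate gem comes out first.
There are 18 + 50 + 18 + 24 + 23 + 13 + 31 + 28 + 31 = 236 non-agate gems altogether.
After those, each further gem must be agate, so 236 + 6 = 242 draws guarantee 6 agate gems.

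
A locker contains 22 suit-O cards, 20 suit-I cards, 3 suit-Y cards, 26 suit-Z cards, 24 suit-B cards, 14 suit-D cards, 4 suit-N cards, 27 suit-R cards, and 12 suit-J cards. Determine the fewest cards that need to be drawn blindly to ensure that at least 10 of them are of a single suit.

The 9 suits are the holes; the cards drawn are the pigeons.
To avoid 10 of any one suit, the worst case takes at most 9 of each suit, or every card of a suit that has fewer than 9.
That gives 9 + 9 + 3 + 9 + 9 + 9 + 4 + 9 + 9 = 70 cards with no suit reaching 10.
The next card forces some suit to 10, so 70 + 1 = 71.

71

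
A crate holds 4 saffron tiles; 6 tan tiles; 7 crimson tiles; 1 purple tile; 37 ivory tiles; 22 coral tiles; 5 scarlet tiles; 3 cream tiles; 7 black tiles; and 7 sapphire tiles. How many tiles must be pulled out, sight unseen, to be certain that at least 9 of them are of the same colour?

The 10 colours are the holes; the tiles drawn are the pigeons.
To avoid 9 of any one colour, the worst case takes at most 8 of each colour, or every tile of a colour that has fewer than 8.
That gives 4 + 6 + 7 + 1 + 8 + 8 + 5 + 3 + 7 + 7 = 56 tiles with no colour reaching 9.
The next tile forces some colour to 9, so 56 + 1 = 57.

57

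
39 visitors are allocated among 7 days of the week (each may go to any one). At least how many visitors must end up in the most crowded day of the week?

Pigeonhole: the 7 days of the week are the holes and the 39 visitors are the pigeons.
If every day of the week held at most 5 visitors, the total would be at most 7 × 5 = 35, which is less than 39.
So some day of the week holds at least ⌈39/7⌉ = 6 visitors.

6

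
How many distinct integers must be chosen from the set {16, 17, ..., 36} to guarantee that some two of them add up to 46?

15

Two chosen integers sum to 46 exactly when both halves of some pair {x, 46−x} with 16 ≤ x ≤ 46−x ≤ 30 are chosen — 7 such pairs.
The remaining 7 elements (those with no distinct partner in range) can never complete a 46-sum, so the worst case takes all of them and one from each pair: 7 + 7 = 14.
Pigeonhole: the 15th integer has to be the second member of some pair, so 14 + 1 = 15.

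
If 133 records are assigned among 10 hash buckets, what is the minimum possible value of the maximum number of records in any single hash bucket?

14

The 10 hash buckets are the holes and the 133 records are the pigeons.
If every hash bucket held at most 13 records, the total would be at most 10 × 13 = 130, which is less than 133.
So some hash bucket holds at least ⌈133/10⌉ = 14 records.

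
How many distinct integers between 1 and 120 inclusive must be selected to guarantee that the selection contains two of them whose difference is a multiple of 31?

Integers whose pairwise differences are multiples of 31 are exactly those sharing a remainder mod 31. The 31 residue classes mod 31 are the pigeonholes.
With 31 integers one could put 1 in each residue class and have no class reach 2.
The 32nd integer pushes some class to 2, so 31·1 + 1 = 32.

32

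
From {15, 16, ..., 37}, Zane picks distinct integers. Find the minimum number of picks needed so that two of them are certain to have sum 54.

14

Two chosen integers sum to 54 exactly when both halves of some pair {x, 54−x} with 17 ≤ x ≤ 54−x ≤ 37 are chosen — 10 such pairs.
The remaining 3 elements (those with no distinct partner in range) can never complete a 54-sum, so the worst case takes all of them and one from each pair: 3 + 10 = 13.
The 14th integer has to be the second member of some pair, so 13 + 1 = 14.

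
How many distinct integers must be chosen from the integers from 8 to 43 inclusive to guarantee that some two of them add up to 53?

20

Group the elements by complementary pair {x, 53−x}: {10,43}, {11,42}, {12,41}, …, giving 17 two-element pairs and 2 integers whose partner 53−x falls outside [8,43].
By the pigeonhole principle, treating each of those 19 groups as a pigeonhole, one can pick one integer per group — 19 integers — with no two summing to 53.
The 20th integer lands in an occupied pair, forcing a sum of 53.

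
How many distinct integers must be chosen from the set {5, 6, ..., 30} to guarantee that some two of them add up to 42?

18

A set avoiding the sum 42 can contain at most one of each pair {x, 42−x}, plus the 8 elements whose complement lies outside the range or equal to its own complement.
The integers 5, …, 21 (17 of them) are such a set: any two sum to at least 5+6 = 11 and at most 20+21 = 41 < 42.
By pigeonhole, any 18th integer completes one of the 9 pairs, so 18 choices force a sum of 42.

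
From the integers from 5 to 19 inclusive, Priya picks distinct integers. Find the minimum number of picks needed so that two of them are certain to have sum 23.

Two chosen integers sum to 23 exactly when both halves of some pair {x, 23−x} with 5 ≤ x ≤ 23−x ≤ 18 are chosen — 7 such pairs.
The remaining 1 element (those with no distinct partner in range) can never complete a 23-sum, so the worst case takes all of them and one from each pair: 1 + 7 = 8.
The 9th integer has to be the second member of some pair, so 8 + 1 = 9.

9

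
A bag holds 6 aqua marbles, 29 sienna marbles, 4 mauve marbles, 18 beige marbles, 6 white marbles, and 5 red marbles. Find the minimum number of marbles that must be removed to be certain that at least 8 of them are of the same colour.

36

Put each drawn marble into a box by colour. The largest draw with every box below 8 takes min(count, 7) from each colour; colours with fewer than 7 contribute all they have.
Σ min(cᵢ, 7) = 6 + 7 + 4 + 7 + 6 + 5 = 35.
Draw number 35 + 1 = 36 must push one box to 8.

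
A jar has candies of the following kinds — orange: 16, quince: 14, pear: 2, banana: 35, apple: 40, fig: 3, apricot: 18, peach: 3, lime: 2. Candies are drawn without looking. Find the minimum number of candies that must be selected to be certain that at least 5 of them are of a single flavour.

Put each drawn candy into a box by flavour. The largest draw with every box below 5 takes min(count, 4) from each flavour; flavours with fewer than 4 contribute all they have.
Σ min(cᵢ, 4) = 4 + 4 + 2 + 4 + 4 + 3 + 4 + 3 + 2 = 30.
Draw number 30 + 1 = 31 must push one box to 5.

31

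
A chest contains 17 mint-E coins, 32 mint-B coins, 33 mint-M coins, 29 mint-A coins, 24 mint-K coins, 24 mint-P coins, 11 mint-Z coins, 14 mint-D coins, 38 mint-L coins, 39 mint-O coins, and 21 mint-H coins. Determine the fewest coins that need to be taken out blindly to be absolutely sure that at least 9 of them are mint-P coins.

In the worst case for collecting mint-P coins, every non-mint-P coin comes out first.
There are 17 + 32 + 33 + 29 + 24 + 11 + 14 + 38 + 39 + 21 = 258 non-mint-P coins altogether.
After those, each further coin must be mint-P, so 258 + 9 = 267 draws guarantee 9 mint-P coins.

267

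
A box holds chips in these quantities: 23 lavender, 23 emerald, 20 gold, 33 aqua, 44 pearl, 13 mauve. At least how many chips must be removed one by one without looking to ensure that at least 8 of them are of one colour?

An adversary could hand out at most 7 chips per colour: 7 + 7 + 7 + 7 + 7 + 7 = 42 chips and still no colour has 8.
One more chip lands in a colour already at 7, so 43 draws are enough and 42 are not.

43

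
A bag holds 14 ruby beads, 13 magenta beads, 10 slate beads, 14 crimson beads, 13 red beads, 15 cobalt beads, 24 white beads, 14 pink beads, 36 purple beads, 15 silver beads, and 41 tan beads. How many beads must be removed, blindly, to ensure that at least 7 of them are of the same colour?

67

The 11 colours are the holes; the beads drawn are the pigeons.
To avoid 7 of any one colour, the worst case takes at most 6 of each colour.
That gives 6 + 6 + 6 + 6 + 6 + 6 + 6 + 6 + 6 + 6 + 6 = 66 beads with no colour reaching 7.
The next bead forces some colour to 7, so 66 + 1 = 67.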